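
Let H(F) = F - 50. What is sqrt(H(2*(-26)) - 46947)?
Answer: I*sqrt(47049) ≈ 216.91*I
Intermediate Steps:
H(F) = -50 + F
sqrt(H(2*(-26)) - 46947) = sqrt((-50 + 2*(-26)) - 46947) = sqrt((-50 - 52) - 46947) = sqrt(-102 - 46947) = sqrt(-47049) = I*sqrt(47049)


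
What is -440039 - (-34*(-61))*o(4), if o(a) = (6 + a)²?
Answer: -647439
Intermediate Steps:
-440039 - (-34*(-61))*o(4) = -440039 - (-34*(-61))*(6 + 4)² = -440039 - 2074*10² = -440039 - 2074*100 = -440039 - 1*207400 = -440039 - 207400 = -647439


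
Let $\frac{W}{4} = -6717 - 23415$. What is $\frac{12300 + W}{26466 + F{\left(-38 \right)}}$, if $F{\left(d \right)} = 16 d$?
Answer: $- \frac{54114}{12929} \approx -4.1855$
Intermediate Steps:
$W = -120528$ ($W = 4 \left(-6717 - 23415\right) = 4 \left(-30132\right) = -120528$)
$\frac{12300 + W}{26466 + F{\left(-38 \right)}} = \frac{12300 - 120528}{26466 + 16 \left(-38\right)} = - \frac{108228}{26466 - 608} = - \frac{108228}{25858} = \left(-108228\right) \frac{1}{25858} = - \frac{54114}{12929}$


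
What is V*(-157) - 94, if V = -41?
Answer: 6343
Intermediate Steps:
V*(-157) - 94 = -41*(-157) - 94 = 6437 - 94 = 6343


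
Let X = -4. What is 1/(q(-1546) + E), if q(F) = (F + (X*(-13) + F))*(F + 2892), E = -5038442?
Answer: -1/9130282 ≈ -1.0953e-7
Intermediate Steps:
q(F) = (52 + 2*F)*(2892 + F) (q(F) = (F + (-4*(-13) + F))*(F + 2892) = (F + (52 + F))*(2892 + F) = (52 + 2*F)*(2892 + F))
1/(q(-1546) + E) = 1/((150384 + 2*(-1546)² + 5836*(-1546)) - 5038442) = 1/((150384 + 2*2390116 - 9022456) - 5038442) = 1/((150384 + 4780232 - 9022456) - 5038442) = 1/(-4091840 - 5038442) = 1/(-9130282) = -1/9130282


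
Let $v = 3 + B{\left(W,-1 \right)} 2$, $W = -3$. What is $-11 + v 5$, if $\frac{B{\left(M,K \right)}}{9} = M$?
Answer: $-266$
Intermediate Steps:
$B{\left(M,K \right)} = 9 M$
$v = -51$ ($v = 3 + 9 \left(-3\right) 2 = 3 - 54 = -51$)
$-11 + v 5 = -11 - 255 = -266$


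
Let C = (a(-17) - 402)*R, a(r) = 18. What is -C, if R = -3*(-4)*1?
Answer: 4608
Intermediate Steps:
R = 12 (R = 12*1 = 12)
C = -4608 (C = (18 - 402)*12 = -384*12 = -4608)
-C = -1*(-4608) = 4608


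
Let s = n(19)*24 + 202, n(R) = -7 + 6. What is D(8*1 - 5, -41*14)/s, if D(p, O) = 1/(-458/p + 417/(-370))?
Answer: -555/15193279 ≈ -3.6529e-5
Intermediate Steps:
n(R) = -1
D(p, O) = 1/(-417/370 - 458/p) (D(p, O) = 1/(-458/p + 417*(-1/370)) = 1/(-458/p - 417/370) = 1/(-417/370 - 458/p))
s = 178 (s = -1*24 + 202 = -24 + 202 = 178)
D(8*1 - 5, -41*14)/s = -370*(8*1 - 5)/(169460 + 417*(8*1 - 5))/178 = -370*(8 - 5)/(169460 + 417*(8 - 5))*(1/178) = -370*3/(169460 + 417*3)*(1/178) = -370*3/(169460 + 1251)*(1/178) = -370*3/170711*(1/178) = -370*3*1/170711*(1/178) = -1110/170711*1/178 = -555/15193279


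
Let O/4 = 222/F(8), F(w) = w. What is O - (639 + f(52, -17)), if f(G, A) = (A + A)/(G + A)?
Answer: -18446/35 ≈ -527.03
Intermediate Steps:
f(G, A) = 2*A/(A + G) (f(G, A) = (2*A)/(A + G) = 2*A/(A + G))
O = 111 (O = 4*(222/8) = 4*(222*(1/8)) = 4*(111/4) = 111)
O - (639 + f(52, -17)) = 111 - (639 + 2*(-17)/(-17 + 52)) = 111 - (639 + 2*(-17)/35) = 111 - (639 + 2*(-17)*(1/35)) = 111 - (639 - 34/35) = 111 - 1*22331/35 = 111 - 22331/35 = -18446/35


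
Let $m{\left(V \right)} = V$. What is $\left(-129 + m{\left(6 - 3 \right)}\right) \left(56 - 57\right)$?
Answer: $126$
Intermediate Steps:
$\left(-129 + m{\left(6 - 3 \right)}\right) \left(56 - 57\right) = \left(-129 + \left(6 - 3\right)\right) \left(56 - 57\right) = \left(-129 + 3\right) \left(-1\right) = \left(-126\right) \left(-1\right) = 126$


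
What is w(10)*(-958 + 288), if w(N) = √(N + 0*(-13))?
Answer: -670*√10 ≈ -2118.7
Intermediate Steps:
w(N) = √N (w(N) = √(N + 0) = √N)
w(10)*(-958 + 288) = √10*(-958 + 288) = √10*(-670) = -670*√10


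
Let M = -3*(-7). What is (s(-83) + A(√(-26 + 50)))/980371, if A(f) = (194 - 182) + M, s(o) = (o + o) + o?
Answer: -216/980371 ≈ -0.00022032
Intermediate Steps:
s(o) = 3*o (s(o) = 2*o + o = 3*o)
M = 21
A(f) = 33 (A(f) = (194 - 182) + 21 = 12 + 21 = 33)
(s(-83) + A(√(-26 + 50)))/980371 = (3*(-83) + 33)/980371 = (-249 + 33)*(1/980371) = -216*1/980371 = -216/980371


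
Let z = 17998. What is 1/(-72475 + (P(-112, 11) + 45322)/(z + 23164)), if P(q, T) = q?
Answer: -1871/135598670 ≈ -1.3798e-5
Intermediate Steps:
1/(-72475 + (P(-112, 11) + 45322)/(z + 23164)) = 1/(-72475 + (-112 + 45322)/(17998 + 23164)) = 1/(-72475 + 45210/41162) = 1/(-72475 + 45210*(1/41162)) = 1/(-72475 + 2055/1871) = 1/(-135598670/1871) = -1871/135598670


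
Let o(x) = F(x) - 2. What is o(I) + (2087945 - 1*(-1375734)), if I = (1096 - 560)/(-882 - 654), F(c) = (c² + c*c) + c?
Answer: 63842492521/18432 ≈ 3.4637e+6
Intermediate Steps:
F(c) = c + 2*c² (F(c) = (c² + c²) + c = 2*c² + c = c + 2*c²)
I = -67/192 (I = 536/(-1536) = 536*(-1/1536) = -67/192 ≈ -0.34896)
o(x) = -2 + x*(1 + 2*x) (o(x) = x*(1 + 2*x) - 2 = -2 + x*(1 + 2*x))
o(I) + (2087945 - 1*(-1375734)) = (-2 - 67*(1 + 2*(-67/192))/192) + (2087945 - 1*(-1375734)) = (-2 - 67*(1 - 67/96)/192) + (2087945 + 1375734) = (-2 - 67/192*29/96) + 3463679 = (-2 - 1943/18432) + 3463679 = -38807/18432 + 3463679 = 63842492521/18432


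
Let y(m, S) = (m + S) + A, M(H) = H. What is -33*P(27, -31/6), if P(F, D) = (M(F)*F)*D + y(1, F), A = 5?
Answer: 246411/2 ≈ 1.2321e+5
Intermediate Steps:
y(m, S) = 5 + S + m (y(m, S) = (m + S) + 5 = (S + m) + 5 = 5 + S + m)
P(F, D) = 6 + F + D*F² (P(F, D) = (F*F)*D + (5 + F + 1) = F²*D + (6 + F) = D*F² + (6 + F) = 6 + F + D*F²)
-33*P(27, -31/6) = -33*(6 + 27 - 31/6*27²) = -33*(6 + 27 - 31*⅙*729) = -33*(6 + 27 - 31/6*729) = -33*(6 + 27 - 7533/2) = -33*(-7467/2) = 246411/2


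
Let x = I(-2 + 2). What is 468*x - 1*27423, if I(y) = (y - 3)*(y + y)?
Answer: -27423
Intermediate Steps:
I(y) = 2*y*(-3 + y) (I(y) = (-3 + y)*(2*y) = 2*y*(-3 + y))
x = 0 (x = 2*(-2 + 2)*(-3 + (-2 + 2)) = 2*0*(-3 + 0) = 2*0*(-3) = 0)
468*x - 1*27423 = 468*0 - 1*27423 = 0 - 27423 = -27423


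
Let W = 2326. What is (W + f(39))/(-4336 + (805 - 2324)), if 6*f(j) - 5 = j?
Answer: -1400/3513 ≈ -0.39852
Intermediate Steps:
f(j) = ⅚ + j/6
(W + f(39))/(-4336 + (805 - 2324)) = (2326 + (⅚ + (⅙)*39))/(-4336 + (805 - 2324)) = (2326 + (⅚ + 13/2))/(-4336 - 1519) = (2326 + 22/3)/(-5855) = (7000/3)*(-1/5855) = -1400/3513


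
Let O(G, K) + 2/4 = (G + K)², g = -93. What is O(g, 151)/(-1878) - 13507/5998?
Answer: -45540419/11264244 ≈ -4.0429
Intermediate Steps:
O(G, K) = -½ + (G + K)²
O(g, 151)/(-1878) - 13507/5998 = (-½ + (-93 + 151)²)/(-1878) - 13507/5998 = (-½ + 58²)*(-1/1878) - 13507*1/5998 = (-½ + 3364)*(-1/1878) - 13507/5998 = (6727/2)*(-1/1878) - 13507/5998 = -6727/3756 - 13507/5998 = -45540419/11264244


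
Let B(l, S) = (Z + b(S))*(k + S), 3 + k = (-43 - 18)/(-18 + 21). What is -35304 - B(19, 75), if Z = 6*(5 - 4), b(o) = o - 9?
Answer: -39024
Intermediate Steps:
b(o) = -9 + o
Z = 6 (Z = 6*1 = 6)
k = -70/3 (k = -3 + (-43 - 18)/(-18 + 21) = -3 - 61/3 = -70/3 ≈ -23.333)
B(l, S) = (-3 + S)*(-70/3 + S) (B(l, S) = (6 + (-9 + S))*(-70/3 + S) = (-3 + S)*(-70/3 + S))
-35304 - B(19, 75) = -35304 - (70 + 75² - 79/3*75) = -35304 - (70 + 5625 - 1975) = -35304 - 1*3720 = -35304 - 3720 = -39024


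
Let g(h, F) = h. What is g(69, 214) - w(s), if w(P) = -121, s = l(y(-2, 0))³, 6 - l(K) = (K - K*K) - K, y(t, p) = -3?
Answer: 190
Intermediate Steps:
l(K) = 6 + K² (l(K) = 6 - ((K - K*K) - K) = 6 - ((K - K²) - K) = 6 - (-1)*K² = 6 + K²)
s = 3375 (s = (6 + (-3)²)³ = (6 + 9)³ = 15³ = 3375)
g(69, 214) - w(s) = 69 - 1*(-121) = 69 + 121 = 190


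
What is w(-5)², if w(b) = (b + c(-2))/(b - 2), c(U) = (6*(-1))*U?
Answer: 1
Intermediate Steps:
c(U) = -6*U
w(b) = (12 + b)/(-2 + b) (w(b) = (b - 6*(-2))/(b - 2) = (b + 12)/(-2 + b) = (12 + b)/(-2 + b))
w(-5)² = ((12 - 5)/(-2 - 5))² = (7/(-7))² = (-⅐*7)² = (-1)² = 1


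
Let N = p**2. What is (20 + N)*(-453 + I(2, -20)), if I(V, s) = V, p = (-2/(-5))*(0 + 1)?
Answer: -227304/25 ≈ -9092.2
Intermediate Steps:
p = 2/5 (p = -2*(-1/5)*1 = (2/5)*1 = 2/5 ≈ 0.40000)
N = 4/25 (N = (2/5)**2 = 4/25 ≈ 0.16000)
(20 + N)*(-453 + I(2, -20)) = (20 + 4/25)*(-453 + 2) = (504/25)*(-451) = -227304/25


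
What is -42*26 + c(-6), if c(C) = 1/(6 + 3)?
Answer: -9827/9 ≈ -1091.9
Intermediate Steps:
c(C) = ⅑ (c(C) = 1/9 = ⅑)
-42*26 + c(-6) = -42*26 + ⅑ = -1092 + ⅑ = -9827/9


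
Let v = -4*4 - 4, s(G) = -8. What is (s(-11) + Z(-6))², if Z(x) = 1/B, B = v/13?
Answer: 29929/400 ≈ 74.823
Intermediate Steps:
v = -20 (v = -16 - 4 = -20)
B = -20/13 ≈ -1.5385
Z(x) = -13/20 (Z(x) = 1/(-20/13) = -13/20)
(s(-11) + Z(-6))² = (-8 - 13/20)² = (-173/20)² = 29929/400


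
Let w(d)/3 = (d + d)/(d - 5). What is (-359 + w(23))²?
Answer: 1110916/9 ≈ 1.2344e+5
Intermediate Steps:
w(d) = 6*d/(-5 + d) (w(d) = 3*((d + d)/(d - 5)) = 3*((2*d)/(-5 + d)) = 3*(2*d/(-5 + d)) = 6*d/(-5 + d))
(-359 + w(23))² = (-359 + 6*23/(-5 + 23))² = (-359 + 6*23/18)² = (-359 + 6*23*(1/18))² = (-359 + 23/3)² = (-1054/3)² = 1110916/9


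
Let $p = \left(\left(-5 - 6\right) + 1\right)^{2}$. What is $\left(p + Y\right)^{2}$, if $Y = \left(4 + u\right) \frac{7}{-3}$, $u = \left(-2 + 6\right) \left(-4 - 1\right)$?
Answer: $\frac{169744}{9} \approx 18860.0$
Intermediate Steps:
$u = -20$ ($u = 4 \left(-5\right) = -20$)
$p = 100$ ($p = \left(\left(-5 - 6\right) + 1\right)^{2} = \left(-11 + 1\right)^{2} = \left(-10\right)^{2} = 100$)
$Y = \frac{112}{3}$ ($Y = \left(4 - 20\right) \frac{7}{-3} = - 16 \cdot 7 \left(- \frac{1}{3}\right) = \left(-16\right) \left(- \frac{7}{3}\right) = \frac{112}{3} \approx 37.333$)
$\left(p + Y\right)^{2} = \left(100 + \frac{112}{3}\right)^{2} = \left(\frac{412}{3}\right)^{2} = \frac{169744}{9}$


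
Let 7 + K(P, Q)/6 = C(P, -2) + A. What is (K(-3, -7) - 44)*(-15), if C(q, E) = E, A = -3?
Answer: 1740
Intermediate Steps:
K(P, Q) = -72 (K(P, Q) = -42 + 6*(-2 - 3) = -42 + 6*(-5) = -42 - 30 = -72)
(K(-3, -7) - 44)*(-15) = (-72 - 44)*(-15) = -116*(-15) = 1740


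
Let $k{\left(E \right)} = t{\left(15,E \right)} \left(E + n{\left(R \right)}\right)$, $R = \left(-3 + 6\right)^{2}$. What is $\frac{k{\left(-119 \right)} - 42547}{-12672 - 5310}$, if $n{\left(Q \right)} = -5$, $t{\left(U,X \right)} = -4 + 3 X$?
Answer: $- \frac{739}{5994} \approx -0.12329$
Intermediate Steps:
$R = 9$ ($R = 3^{2} = 9$)
$k{\left(E \right)} = \left(-5 + E\right) \left(-4 + 3 E\right)$ ($k{\left(E \right)} = \left(-4 + 3 E\right) \left(E - 5\right) = \left(-4 + 3 E\right) \left(-5 + E\right) = \left(-5 + E\right) \left(-4 + 3 E\right)$)
$\frac{k{\left(-119 \right)} - 42547}{-12672 - 5310} = \frac{\left(-5 - 119\right) \left(-4 + 3 \left(-119\right)\right) - 42547}{-12672 - 5310} = \frac{- 124 \left(-4 - 357\right) - 42547}{-17982} = \left(\left(-124\right) \left(-361\right) - 42547\right) \left(- \frac{1}{17982}\right) = \left(44764 - 42547\right) \left(- \frac{1}{17982}\right) = 2217 \left(- \frac{1}{17982}\right) = - \frac{739}{5994}$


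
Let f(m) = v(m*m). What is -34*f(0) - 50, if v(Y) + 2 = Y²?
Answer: 18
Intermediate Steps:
v(Y) = -2 + Y²
f(m) = -2 + m⁴ (f(m) = -2 + (m*m)² = -2 + (m²)² = -2 + m⁴)
-34*f(0) - 50 = -34*(-2 + 0⁴) - 50 = -34*(-2 + 0) - 50 = -34*(-2) - 50 = 68 - 50 = 18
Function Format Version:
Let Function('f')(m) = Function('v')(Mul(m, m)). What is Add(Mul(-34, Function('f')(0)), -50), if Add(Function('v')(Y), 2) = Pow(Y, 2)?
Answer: 18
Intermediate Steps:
Function('v')(Y) = Add(-2, Pow(Y, 2))
Function('f')(m) = Add(-2, Pow(m, 4)) (Function('f')(m) = Add(-2, Pow(Mul(m, m), 2)) = Add(-2, Pow(Pow(m, 2), 2)) = Add(-2, Pow(m, 4)))
Add(Mul(-34, Function('f')(0)), -50) = Add(Mul(-34, Add(-2, Pow(0, 4))), -50) = Add(Mul(-34, Add(-2, 0)), -50) = Add(Mul(-34, -2), -50) = Add(68, -50) = 18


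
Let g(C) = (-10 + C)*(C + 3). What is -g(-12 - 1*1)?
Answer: -230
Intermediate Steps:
g(C) = (-10 + C)*(3 + C)
-g(-12 - 1*1) = -(-30 + (-12 - 1*1)² - 7*(-12 - 1*1)) = -(-30 + (-12 - 1)² - 7*(-12 - 1)) = -(-30 + (-13)² - 7*(-13)) = -(-30 + 169 + 91) = -1*230 = -230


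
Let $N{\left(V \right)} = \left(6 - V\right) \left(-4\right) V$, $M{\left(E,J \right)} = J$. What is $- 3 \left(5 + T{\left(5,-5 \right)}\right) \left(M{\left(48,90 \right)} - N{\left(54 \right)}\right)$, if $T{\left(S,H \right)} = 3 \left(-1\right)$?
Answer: $61668$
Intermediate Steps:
$N{\left(V \right)} = V \left(-24 + 4 V\right)$ ($N{\left(V \right)} = \left(-24 + 4 V\right) V = V \left(-24 + 4 V\right)$)
$T{\left(S,H \right)} = -3$
$- 3 \left(5 + T{\left(5,-5 \right)}\right) \left(M{\left(48,90 \right)} - N{\left(54 \right)}\right) = - 3 \left(5 - 3\right) \left(90 - 4 \cdot 54 \left(-6 + 54\right)\right) = \left(-3\right) 2 \left(90 - 4 \cdot 54 \cdot 48\right) = - 6 \left(90 - 10368\right) = \left(-6\right) \left(-10278\right) = 61668$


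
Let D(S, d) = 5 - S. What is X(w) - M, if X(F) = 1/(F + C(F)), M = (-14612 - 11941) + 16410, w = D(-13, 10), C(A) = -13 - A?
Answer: 131858/13 ≈ 10143.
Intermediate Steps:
w = 18 (w = 5 - 1*(-13) = 5 + 13 = 18)
M = -10143 (M = -26553 + 16410 = -10143)
X(F) = -1/13 (X(F) = 1/(F + (-13 - F)) = 1/(-13) = -1/13)
X(w) - M = -1/13 - 1*(-10143) = -1/13 + 10143 = 131858/13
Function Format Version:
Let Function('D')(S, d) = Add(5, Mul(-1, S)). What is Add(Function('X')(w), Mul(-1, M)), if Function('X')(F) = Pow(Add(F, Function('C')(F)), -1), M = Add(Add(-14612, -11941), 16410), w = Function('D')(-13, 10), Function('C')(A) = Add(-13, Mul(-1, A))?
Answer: Rational(131858, 13) ≈ 10143.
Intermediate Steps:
w = 18 (w = Add(5, Mul(-1, -13)) = Add(5, 13) = 18)
M = -10143 (M = Add(-26553, 16410) = -10143)
Function('X')(F) = Rational(-1, 13) (Function('X')(F) = Pow(Add(F, Add(-13, Mul(-1, F))), -1) = Pow(-13, -1) = Rational(-1, 13))
Add(Function('X')(w), Mul(-1, M)) = Add(Rational(-1, 13), Mul(-1, -10143)) = Add(Rational(-1, 13), 10143) = Rational(131858, 13)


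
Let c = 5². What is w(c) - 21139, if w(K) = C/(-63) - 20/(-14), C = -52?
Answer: -1331615/63 ≈ -21137.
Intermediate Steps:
c = 25
w(K) = 142/63 (w(K) = -52/(-63) - 20/(-14) = -52*(-1/63) - 20*(-1/14) = 52/63 + 10/7 = 142/63)
w(c) - 21139 = 142/63 - 21139 = -1331615/63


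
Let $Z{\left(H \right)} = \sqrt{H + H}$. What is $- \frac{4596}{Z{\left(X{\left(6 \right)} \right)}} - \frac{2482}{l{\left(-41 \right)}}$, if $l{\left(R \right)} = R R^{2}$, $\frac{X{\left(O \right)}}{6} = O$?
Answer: $\frac{2482}{68921} - 383 \sqrt{2} \approx -541.61$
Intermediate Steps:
$X{\left(O \right)} = 6 O$
$Z{\left(H \right)} = \sqrt{2} \sqrt{H}$ ($Z{\left(H \right)} = \sqrt{2 H} = \sqrt{2} \sqrt{H}$)
$l{\left(R \right)} = R^{3}$
$- \frac{4596}{Z{\left(X{\left(6 \right)} \right)}} - \frac{2482}{l{\left(-41 \right)}} = - \frac{4596}{\sqrt{2} \sqrt{6 \cdot 6}} - \frac{2482}{\left(-41\right)^{3}} = - \frac{4596}{\sqrt{2} \sqrt{36}} - \frac{2482}{-68921} = - \frac{4596}{\sqrt{2} \cdot 6} - - \frac{2482}{68921} = - \frac{4596}{6 \sqrt{2}} + \frac{2482}{68921} = - 4596 \frac{\sqrt{2}}{12} + \frac{2482}{68921} = - 383 \sqrt{2} + \frac{2482}{68921} = \frac{2482}{68921} - 383 \sqrt{2}$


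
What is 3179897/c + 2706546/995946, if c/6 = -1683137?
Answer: 4027653431875/1676313562602 ≈ 2.4027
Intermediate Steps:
c = -10098822 (c = 6*(-1683137) = -10098822)
3179897/c + 2706546/995946 = 3179897/(-10098822) + 2706546/995946 = 3179897*(-1/10098822) + 2706546*(1/995946) = -3179897/10098822 + 451091/165991 = 4027653431875/1676313562602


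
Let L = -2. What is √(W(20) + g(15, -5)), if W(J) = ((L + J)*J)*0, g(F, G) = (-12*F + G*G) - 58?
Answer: I*√213 ≈ 14.595*I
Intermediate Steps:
g(F, G) = -58 + G² - 12*F (g(F, G) = (-12*F + G²) - 58 = (G² - 12*F) - 58 = -58 + G² - 12*F)
W(J) = 0 (W(J) = ((-2 + J)*J)*0 = (J*(-2 + J))*0 = 0)
√(W(20) + g(15, -5)) = √(0 + (-58 + (-5)² - 12*15)) = √(0 + (-58 + 25 - 180)) = √(0 - 213) = √(-213) = I*√213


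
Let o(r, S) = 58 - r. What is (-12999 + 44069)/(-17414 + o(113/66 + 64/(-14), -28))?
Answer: -14354340/8017151 ≈ -1.7905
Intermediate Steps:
(-12999 + 44069)/(-17414 + o(113/66 + 64/(-14), -28)) = (-12999 + 44069)/(-17414 + (58 - (113/66 + 64/(-14)))) = 31070/(-17414 + (58 - (113*(1/66) + 64*(-1/14)))) = 31070/(-17414 + (58 - (113/66 - 32/7))) = 31070/(-17414 + (58 - 1*(-1321/462))) = 31070/(-17414 + (58 + 1321/462)) = 31070/(-17414 + 28117/462) = 31070/(-8017151/462) = 31070*(-462/8017151) = -14354340/8017151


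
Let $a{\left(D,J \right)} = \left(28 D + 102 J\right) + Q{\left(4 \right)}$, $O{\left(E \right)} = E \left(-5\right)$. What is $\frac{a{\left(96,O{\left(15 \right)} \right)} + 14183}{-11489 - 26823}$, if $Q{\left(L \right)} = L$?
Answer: $- \frac{9225}{38312} \approx -0.24079$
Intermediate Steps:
$O{\left(E \right)} = - 5 E$
$a{\left(D,J \right)} = 4 + 28 D + 102 J$ ($a{\left(D,J \right)} = \left(28 D + 102 J\right) + 4 = 4 + 28 D + 102 J$)
$\frac{a{\left(96,O{\left(15 \right)} \right)} + 14183}{-11489 - 26823} = \frac{\left(4 + 28 \cdot 96 + 102 \left(\left(-5\right) 15\right)\right) + 14183}{-11489 - 26823} = \frac{\left(4 + 2688 + 102 \left(-75\right)\right) + 14183}{-38312} = \left(\left(4 + 2688 - 7650\right) + 14183\right) \left(- \frac{1}{38312}\right) = \left(-4958 + 14183\right) \left(- \frac{1}{38312}\right) = 9225 \left(- \frac{1}{38312}\right) = - \frac{9225}{38312}$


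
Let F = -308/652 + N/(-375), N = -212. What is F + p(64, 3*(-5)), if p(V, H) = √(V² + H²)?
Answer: 5681/61125 + √4321 ≈ 65.827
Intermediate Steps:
p(V, H) = √(H² + V²)
F = 5681/61125 (F = -308/652 - 212/(-375) = -308*1/652 - 212*(-1/375) = -77/163 + 212/375 = 5681/61125 ≈ 0.092941)
F + p(64, 3*(-5)) = 5681/61125 + √((3*(-5))² + 64²) = 5681/61125 + √((-15)² + 4096) = 5681/61125 + √(225 + 4096) = 5681/61125 + √4321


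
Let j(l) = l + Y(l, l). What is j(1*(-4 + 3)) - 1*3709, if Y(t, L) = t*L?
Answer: -3709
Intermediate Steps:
Y(t, L) = L*t
j(l) = l + l² (j(l) = l + l*l = l + l²)
j(1*(-4 + 3)) - 1*3709 = (1*(-4 + 3))*(1 + 1*(-4 + 3)) - 1*3709 = (1*(-1))*(1 + 1*(-1)) - 3709 = -(1 - 1) - 3709 = -1*0 - 3709 = 0 - 3709 = -3709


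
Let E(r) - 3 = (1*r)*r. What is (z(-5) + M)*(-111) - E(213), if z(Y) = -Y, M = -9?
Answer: -44928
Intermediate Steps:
E(r) = 3 + r² (E(r) = 3 + (1*r)*r = 3 + r*r = 3 + r²)
(z(-5) + M)*(-111) - E(213) = (-1*(-5) - 9)*(-111) - (3 + 213²) = (5 - 9)*(-111) - (3 + 45369) = -4*(-111) - 1*45372 = 444 - 45372 = -44928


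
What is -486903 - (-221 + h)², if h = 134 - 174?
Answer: -555024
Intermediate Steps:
h = -40
-486903 - (-221 + h)² = -486903 - (-221 - 40)² = -486903 - 1*(-261)² = -486903 - 1*68121 = -486903 - 68121 = -555024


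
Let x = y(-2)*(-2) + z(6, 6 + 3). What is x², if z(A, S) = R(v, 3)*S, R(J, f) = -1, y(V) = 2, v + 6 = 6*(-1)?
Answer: 169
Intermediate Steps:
v = -12 (v = -6 + 6*(-1) = -6 - 6 = -12)
z(A, S) = -S
x = -13 (x = 2*(-2) - (6 + 3) = -4 - 1*9 = -4 - 9 = -13)
x² = (-13)² = 169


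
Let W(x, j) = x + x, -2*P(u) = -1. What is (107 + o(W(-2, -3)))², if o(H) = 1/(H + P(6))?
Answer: 558009/49 ≈ 11388.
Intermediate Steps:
P(u) = ½ (P(u) = -½*(-1) = ½)
W(x, j) = 2*x
o(H) = 1/(½ + H) (o(H) = 1/(H + ½) = 1/(½ + H))
(107 + o(W(-2, -3)))² = (107 + 2/(1 + 2*(2*(-2))))² = (107 + 2/(1 + 2*(-4)))² = (107 + 2/(1 - 8))² = (107 + 2/(-7))² = (107 + 2*(-⅐))² = (107 - 2/7)² = (747/7)² = 558009/49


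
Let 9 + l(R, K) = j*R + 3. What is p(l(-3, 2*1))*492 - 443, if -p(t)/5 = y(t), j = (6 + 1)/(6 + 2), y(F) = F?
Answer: 41549/2 ≈ 20775.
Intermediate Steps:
j = 7/8 ≈ 0.87500
l(R, K) = -6 + 7*R/8 (l(R, K) = -9 + (7*R/8 + 3) = -9 + (3 + 7*R/8) = -6 + 7*R/8)
p(t) = -5*t
p(l(-3, 2*1))*492 - 443 = -5*(-6 + (7/8)*(-3))*492 - 443 = -5*(-6 - 21/8)*492 - 443 = -5*(-69/8)*492 - 443 = (345/8)*492 - 443 = 42435/2 - 443 = 41549/2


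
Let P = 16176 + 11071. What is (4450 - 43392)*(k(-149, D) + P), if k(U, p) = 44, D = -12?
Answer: -1062766122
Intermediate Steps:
P = 27247
(4450 - 43392)*(k(-149, D) + P) = (4450 - 43392)*(44 + 27247) = -38942*27291 = -1062766122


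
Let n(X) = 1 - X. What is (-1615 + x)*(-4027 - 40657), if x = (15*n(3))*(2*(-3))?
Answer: 64121540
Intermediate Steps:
x = 180 (x = (15*(1 - 1*3))*(2*(-3)) = (15*(1 - 3))*(-6) = (15*(-2))*(-6) = -30*(-6) = 180)
(-1615 + x)*(-4027 - 40657) = (-1615 + 180)*(-4027 - 40657) = -1435*(-44684) = 64121540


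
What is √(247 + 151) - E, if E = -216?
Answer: 216 + √398 ≈ 235.95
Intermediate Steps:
√(247 + 151) - E = √(247 + 151) - 1*(-216) = √398 + 216 = 216 + √398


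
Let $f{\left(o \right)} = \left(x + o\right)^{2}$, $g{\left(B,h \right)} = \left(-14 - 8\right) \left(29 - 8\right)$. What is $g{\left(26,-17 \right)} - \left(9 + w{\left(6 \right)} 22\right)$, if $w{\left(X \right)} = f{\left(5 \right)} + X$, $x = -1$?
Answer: $-955$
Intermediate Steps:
$g{\left(B,h \right)} = -462$ ($g{\left(B,h \right)} = \left(-22\right) 21 = -462$)
$f{\left(o \right)} = \left(-1 + o\right)^{2}$
$w{\left(X \right)} = 16 + X$ ($w{\left(X \right)} = \left(-1 + 5\right)^{2} + X = 4^{2} + X = 16 + X$)
$g{\left(26,-17 \right)} - \left(9 + w{\left(6 \right)} 22\right) = -462 - \left(9 + \left(16 + 6\right) 22\right) = -462 - \left(9 + 22 \cdot 22\right) = -462 - \left(9 + 484\right) = -462 - 493 = -955$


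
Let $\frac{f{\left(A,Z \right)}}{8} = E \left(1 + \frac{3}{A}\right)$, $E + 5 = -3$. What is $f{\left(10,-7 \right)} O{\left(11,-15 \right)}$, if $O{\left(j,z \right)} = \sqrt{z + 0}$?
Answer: $- \frac{416 i \sqrt{15}}{5} \approx - 322.23 i$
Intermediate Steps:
$E = -8$ ($E = -5 - 3 = -8$)
$f{\left(A,Z \right)} = -64 - \frac{192}{A}$ ($f{\left(A,Z \right)} = 8 \left(- 8 \left(1 + \frac{3}{A}\right)\right) = 8 \left(-8 - \frac{24}{A}\right) = -64 - \frac{192}{A}$)
$O{\left(j,z \right)} = \sqrt{z}$
$f{\left(10,-7 \right)} O{\left(11,-15 \right)} = \left(-64 - \frac{192}{10}\right) \sqrt{-15} = \left(-64 - \frac{96}{5}\right) i \sqrt{15} = - \frac{416 i \sqrt{15}}{5}$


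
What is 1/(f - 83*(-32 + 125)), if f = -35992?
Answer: -1/43711 ≈ -2.2878e-5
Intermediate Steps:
1/(f - 83*(-32 + 125)) = 1/(-35992 - 83*(-32 + 125)) = 1/(-35992 - 83*93) = 1/(-35992 - 7719) = 1/(-43711) = -1/43711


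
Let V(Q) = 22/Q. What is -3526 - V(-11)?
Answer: -3524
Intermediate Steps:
-3526 - V(-11) = -3526 - 22/(-11) = -3526 - 22*(-1)/11 = -3526 - 1*(-2) = -3526 + 2 = -3524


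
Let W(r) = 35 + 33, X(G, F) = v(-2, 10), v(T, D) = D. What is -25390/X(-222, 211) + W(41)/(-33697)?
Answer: -85556751/33697 ≈ -2539.0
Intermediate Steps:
X(G, F) = 10
W(r) = 68
-25390/X(-222, 211) + W(41)/(-33697) = -25390/10 + 68/(-33697) = -25390*⅒ + 68*(-1/33697) = -2539 - 68/33697 = -85556751/33697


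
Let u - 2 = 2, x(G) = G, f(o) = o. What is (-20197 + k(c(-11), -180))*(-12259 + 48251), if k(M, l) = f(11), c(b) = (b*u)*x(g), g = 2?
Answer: -726534512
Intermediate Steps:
u = 4 (u = 2 + 2 = 4)
c(b) = 8*b (c(b) = (b*4)*2 = (4*b)*2 = 8*b)
k(M, l) = 11
(-20197 + k(c(-11), -180))*(-12259 + 48251) = (-20197 + 11)*(-12259 + 48251) = -20186*35992 = -726534512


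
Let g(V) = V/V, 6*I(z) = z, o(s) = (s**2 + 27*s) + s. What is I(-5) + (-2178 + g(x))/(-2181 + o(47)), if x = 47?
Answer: -157/64 ≈ -2.4531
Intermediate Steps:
o(s) = s**2 + 28*s
I(z) = z/6
g(V) = 1
I(-5) + (-2178 + g(x))/(-2181 + o(47)) = (1/6)*(-5) + (-2178 + 1)/(-2181 + 47*(28 + 47)) = -5/6 - 2177/(-2181 + 47*75) = -5/6 - 2177/(-2181 + 3525) = -5/6 - 2177/1344 = -5/6 - 2177*1/1344 = -5/6 - 311/192 = -157/64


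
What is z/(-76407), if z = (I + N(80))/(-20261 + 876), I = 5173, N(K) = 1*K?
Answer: 1751/493716565 ≈ 3.5466e-6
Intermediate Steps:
N(K) = K
z = -5253/19385 (z = (5173 + 80)/(-20261 + 876) = 5253/(-19385) = 5253*(-1/19385) = -5253/19385 ≈ -0.27098)
z/(-76407) = -5253/19385/(-76407) = -5253/19385*(-1/76407) = 1751/493716565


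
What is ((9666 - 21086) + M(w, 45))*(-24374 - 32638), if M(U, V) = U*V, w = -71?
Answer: 833230380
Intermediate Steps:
((9666 - 21086) + M(w, 45))*(-24374 - 32638) = ((9666 - 21086) - 71*45)*(-24374 - 32638) = (-11420 - 3195)*(-57012) = -14615*(-57012) = 833230380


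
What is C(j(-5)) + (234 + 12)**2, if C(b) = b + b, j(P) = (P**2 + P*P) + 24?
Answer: 60664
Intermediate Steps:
j(P) = 24 + 2*P**2 (j(P) = (P**2 + P**2) + 24 = 2*P**2 + 24 = 24 + 2*P**2)
C(b) = 2*b
C(j(-5)) + (234 + 12)**2 = 2*(24 + 2*(-5)**2) + (234 + 12)**2 = 2*(24 + 2*25) + 246**2 = 2*(24 + 50) + 60516 = 2*74 + 60516 = 148 + 60516 = 60664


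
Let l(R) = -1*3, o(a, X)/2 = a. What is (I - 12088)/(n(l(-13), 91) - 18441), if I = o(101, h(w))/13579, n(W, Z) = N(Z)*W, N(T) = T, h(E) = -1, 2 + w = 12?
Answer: 27357125/42352901 ≈ 0.64593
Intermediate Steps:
w = 10 (w = -2 + 12 = 10)
o(a, X) = 2*a
l(R) = -3
n(W, Z) = W*Z (n(W, Z) = Z*W = W*Z)
I = 202/13579 (I = (2*101)/13579 = 202*(1/13579) = 202/13579 ≈ 0.014876)
(I - 12088)/(n(l(-13), 91) - 18441) = (202/13579 - 12088)/(-3*91 - 18441) = -164142750/(13579*(-273 - 18441)) = -164142750/13579/(-18714) = -164142750/13579*(-1/18714) = 27357125/42352901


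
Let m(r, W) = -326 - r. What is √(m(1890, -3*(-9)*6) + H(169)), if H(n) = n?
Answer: I*√2047 ≈ 45.244*I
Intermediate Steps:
√(m(1890, -3*(-9)*6) + H(169)) = √((-326 - 1*1890) + 169) = √((-326 - 1890) + 169) = √(-2216 + 169) = √(-2047) = I*√2047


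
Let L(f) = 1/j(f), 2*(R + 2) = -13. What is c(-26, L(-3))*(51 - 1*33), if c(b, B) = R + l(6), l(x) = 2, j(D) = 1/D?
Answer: -117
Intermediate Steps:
R = -17/2 (R = -2 + (1/2)*(-13) = -2 - 13/2 = -17/2 ≈ -8.5000)
L(f) = f (L(f) = 1/(1/f) = f)
c(b, B) = -13/2 (c(b, B) = -17/2 + 2 = -13/2)
c(-26, L(-3))*(51 - 1*33) = -13*(51 - 1*33)/2 = -13*(51 - 33)/2 = -13/2*18 = -117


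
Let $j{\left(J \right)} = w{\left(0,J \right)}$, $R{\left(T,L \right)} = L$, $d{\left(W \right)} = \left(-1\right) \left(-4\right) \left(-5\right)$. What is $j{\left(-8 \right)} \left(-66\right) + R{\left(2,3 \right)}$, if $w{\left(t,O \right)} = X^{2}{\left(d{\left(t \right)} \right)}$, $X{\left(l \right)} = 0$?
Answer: $3$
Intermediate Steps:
$d{\left(W \right)} = -20$ ($d{\left(W \right)} = 4 \left(-5\right) = -20$)
$w{\left(t,O \right)} = 0$ ($w{\left(t,O \right)} = 0^{2} = 0$)
$j{\left(J \right)} = 0$
$j{\left(-8 \right)} \left(-66\right) + R{\left(2,3 \right)} = 0 \left(-66\right) + 3 = 0 + 3 = 3$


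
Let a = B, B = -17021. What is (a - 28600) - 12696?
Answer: -58317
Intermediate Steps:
a = -17021
(a - 28600) - 12696 = (-17021 - 28600) - 12696 = -45621 - 12696 = -58317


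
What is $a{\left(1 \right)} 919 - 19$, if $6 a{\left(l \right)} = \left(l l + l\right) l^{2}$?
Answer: $\frac{862}{3} \approx 287.33$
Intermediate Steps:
$a{\left(l \right)} = \frac{l^{2} \left(l + l^{2}\right)}{6}$ ($a{\left(l \right)} = \frac{\left(l l + l\right) l^{2}}{6} = \frac{\left(l^{2} + l\right) l^{2}}{6} = \frac{\left(l + l^{2}\right) l^{2}}{6} = \frac{l^{2} \left(l + l^{2}\right)}{6}$)
$a{\left(1 \right)} 919 - 19 = \frac{1^{3} \left(1 + 1\right)}{6} \cdot 919 - 19 = \frac{1}{6} \cdot 1 \cdot 2 \cdot 919 - 19 = \frac{1}{3} \cdot 919 - 19 = \frac{919}{3} - 19 = \frac{862}{3}$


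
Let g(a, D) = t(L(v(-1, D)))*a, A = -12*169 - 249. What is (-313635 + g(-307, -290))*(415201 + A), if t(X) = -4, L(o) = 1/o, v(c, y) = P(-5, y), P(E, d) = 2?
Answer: -129000348068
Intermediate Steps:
v(c, y) = 2
L(o) = 1/o
A = -2277 (A = -2028 - 249 = -2277)
g(a, D) = -4*a
(-313635 + g(-307, -290))*(415201 + A) = (-313635 - 4*(-307))*(415201 - 2277) = (-313635 + 1228)*412924 = -312407*412924 = -129000348068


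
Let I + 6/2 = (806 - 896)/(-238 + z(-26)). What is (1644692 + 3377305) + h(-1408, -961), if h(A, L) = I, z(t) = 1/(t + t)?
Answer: 62157224418/12377 ≈ 5.0220e+6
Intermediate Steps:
z(t) = 1/(2*t)
I = -32451/12377 (I = -3 + (806 - 896)/(-238 + (1/2)/(-26)) = -3 - 90/(-238 + (1/2)*(-1/26)) = -3 - 90/(-238 - 1/52) = -3 - 90/(-12377/52) = -3 - 90*(-52/12377) = -3 + 4680/12377 = -32451/12377 ≈ -2.6219)
h(A, L) = -32451/12377
(1644692 + 3377305) + h(-1408, -961) = (1644692 + 3377305) - 32451/12377 = 5021997 - 32451/12377 = 62157224418/12377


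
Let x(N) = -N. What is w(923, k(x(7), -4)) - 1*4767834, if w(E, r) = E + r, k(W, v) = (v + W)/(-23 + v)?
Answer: -128706586/27 ≈ -4.7669e+6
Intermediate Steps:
k(W, v) = (W + v)/(-23 + v)
w(923, k(x(7), -4)) - 1*4767834 = (923 + (-1*7 - 4)/(-23 - 4)) - 1*4767834 = (923 + (-7 - 4)/(-27)) - 4767834 = (923 - 1/27*(-11)) - 4767834 = (923 + 11/27) - 4767834 = 24932/27 - 4767834 = -128706586/27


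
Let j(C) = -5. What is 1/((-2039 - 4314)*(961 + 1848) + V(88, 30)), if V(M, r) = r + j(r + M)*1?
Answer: -1/17845552 ≈ -5.6036e-8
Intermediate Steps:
V(M, r) = -5 + r (V(M, r) = r - 5*1 = r - 5 = -5 + r)
1/((-2039 - 4314)*(961 + 1848) + V(88, 30)) = 1/((-2039 - 4314)*(961 + 1848) + (-5 + 30)) = 1/(-6353*2809 + 25) = 1/(-17845577 + 25) = 1/(-17845552) = -1/17845552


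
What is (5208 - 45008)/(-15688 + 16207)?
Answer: -39800/519 ≈ -76.686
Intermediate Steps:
(5208 - 45008)/(-15688 + 16207) = -39800/519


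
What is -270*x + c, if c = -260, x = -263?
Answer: 70750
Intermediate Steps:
-270*x + c = -270*(-263) - 260 = 71010 - 260 = 70750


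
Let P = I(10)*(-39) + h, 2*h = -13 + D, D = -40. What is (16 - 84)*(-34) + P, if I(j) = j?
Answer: 3791/2 ≈ 1895.5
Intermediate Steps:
h = -53/2 (h = (-13 - 40)/2 = (½)*(-53) = -53/2 ≈ -26.500)
P = -833/2 (P = 10*(-39) - 53/2 = -390 - 53/2 = -833/2 ≈ -416.50)
(16 - 84)*(-34) + P = (16 - 84)*(-34) - 833/2 = -68*(-34) - 833/2 = 2312 - 833/2 = 3791/2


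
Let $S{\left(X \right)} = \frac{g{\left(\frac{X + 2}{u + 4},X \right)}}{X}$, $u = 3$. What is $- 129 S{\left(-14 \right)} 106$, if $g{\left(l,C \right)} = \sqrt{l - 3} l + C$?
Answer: $-13674 - \frac{82044 i \sqrt{231}}{343} \approx -13674.0 - 3635.5 i$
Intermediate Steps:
$g{\left(l,C \right)} = C + l \sqrt{-3 + l}$ ($g{\left(l,C \right)} = \sqrt{-3 + l} l + C = l \sqrt{-3 + l} + C = C + l \sqrt{-3 + l}$)
$S{\left(X \right)} = \frac{X + \sqrt{- \frac{19}{7} + \frac{X}{7}} \left(\frac{2}{7} + \frac{X}{7}\right)}{X}$ ($S{\left(X \right)} = \frac{X + \frac{X + 2}{3 + 4} \sqrt{-3 + \frac{X + 2}{3 + 4}}}{X} = \frac{X + \frac{2 + X}{7} \sqrt{-3 + \frac{2 + X}{7}}}{X} = \frac{X + \left(2 + X\right) \frac{1}{7} \sqrt{-3 + \left(2 + X\right) \frac{1}{7}}}{X} = \frac{X + \left(\frac{2}{7} + \frac{X}{7}\right) \sqrt{-3 + \left(\frac{2}{7} + \frac{X}{7}\right)}}{X} = \frac{X + \left(\frac{2}{7} + \frac{X}{7}\right) \sqrt{- \frac{19}{7} + \frac{X}{7}}}{X} = \frac{X + \sqrt{- \frac{19}{7} + \frac{X}{7}} \left(\frac{2}{7} + \frac{X}{7}\right)}{X}$)
$- 129 S{\left(-14 \right)} 106 = - 129 \frac{-14 + \frac{\sqrt{-133 + 7 \left(-14\right)} \left(2 - 14\right)}{49}}{-14} \cdot 106 = - 129 \left(- \frac{-14 + \frac{1}{49} \sqrt{-133 - 98} \left(-12\right)}{14}\right) 106 = - 129 \left(- \frac{-14 + \frac{1}{49} \sqrt{-231} \left(-12\right)}{14}\right) 106 = - 129 \left(- \frac{-14 + \frac{1}{49} i \sqrt{231} \left(-12\right)}{14}\right) 106 = - 129 \left(- \frac{-14 - \frac{12 i \sqrt{231}}{49}}{14}\right) 106 = - 129 \left(1 + \frac{6 i \sqrt{231}}{343}\right) 106 = \left(-129 - \frac{774 i \sqrt{231}}{343}\right) 106 = -13674 - \frac{82044 i \sqrt{231}}{343}$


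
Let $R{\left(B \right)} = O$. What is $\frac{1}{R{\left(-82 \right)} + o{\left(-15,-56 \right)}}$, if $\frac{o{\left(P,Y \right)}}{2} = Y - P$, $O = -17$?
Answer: $- \frac{1}{99} \approx -0.010101$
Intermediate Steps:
$o{\left(P,Y \right)} = - 2 P + 2 Y$ ($o{\left(P,Y \right)} = 2 \left(Y - P\right) = - 2 P + 2 Y$)
$R{\left(B \right)} = -17$
$\frac{1}{R{\left(-82 \right)} + o{\left(-15,-56 \right)}} = \frac{1}{-17 + \left(\left(-2\right) \left(-15\right) + 2 \left(-56\right)\right)} = \frac{1}{-17 + \left(30 - 112\right)} = \frac{1}{-17 - 82} = \frac{1}{-99} = - \frac{1}{99}$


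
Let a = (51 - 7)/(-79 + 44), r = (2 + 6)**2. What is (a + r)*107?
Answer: 234972/35 ≈ 6713.5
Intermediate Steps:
r = 64 (r = 8**2 = 64)
a = -44/35 (a = 44/(-35) = 44*(-1/35) = -44/35 ≈ -1.2571)
(a + r)*107 = (-44/35 + 64)*107 = (2196/35)*107 = 234972/35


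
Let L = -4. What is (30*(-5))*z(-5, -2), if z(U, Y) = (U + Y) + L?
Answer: 1650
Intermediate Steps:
z(U, Y) = -4 + U + Y (z(U, Y) = (U + Y) - 4 = -4 + U + Y)
(30*(-5))*z(-5, -2) = (30*(-5))*(-4 - 5 - 2) = -150*(-11) = 1650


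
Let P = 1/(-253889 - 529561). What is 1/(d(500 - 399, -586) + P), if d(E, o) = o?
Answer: -783450/459101701 ≈ -0.0017065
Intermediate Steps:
P = -1/783450 (P = 1/(-783450) = -1/783450 ≈ -1.2764e-6)
1/(d(500 - 399, -586) + P) = 1/(-586 - 1/783450) = 1/(-459101701/783450) = -783450/459101701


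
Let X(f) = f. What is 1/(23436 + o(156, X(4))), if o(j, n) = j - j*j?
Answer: -1/744 ≈ -0.0013441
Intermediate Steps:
o(j, n) = j - j²
1/(23436 + o(156, X(4))) = 1/(23436 + 156*(1 - 1*156)) = 1/(23436 + 156*(1 - 156)) = 1/(23436 + 156*(-155)) = 1/(23436 - 24180) = 1/(-744) = -1/744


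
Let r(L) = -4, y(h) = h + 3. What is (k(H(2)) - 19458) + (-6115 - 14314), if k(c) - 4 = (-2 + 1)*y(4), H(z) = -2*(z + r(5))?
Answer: -39890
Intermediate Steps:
y(h) = 3 + h
H(z) = 8 - 2*z (H(z) = -2*(z - 4) = -2*(-4 + z) = 8 - 2*z)
k(c) = -3 (k(c) = 4 + (-2 + 1)*(3 + 4) = 4 - 1*7 = 4 - 7 = -3)
(k(H(2)) - 19458) + (-6115 - 14314) = (-3 - 19458) + (-6115 - 14314) = -19461 - 20429 = -39890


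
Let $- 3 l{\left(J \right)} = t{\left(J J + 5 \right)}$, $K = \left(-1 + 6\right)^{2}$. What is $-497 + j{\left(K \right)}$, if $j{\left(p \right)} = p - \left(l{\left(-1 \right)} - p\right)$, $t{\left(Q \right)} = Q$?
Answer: $-445$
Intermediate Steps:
$K = 25$ ($K = 5^{2} = 25$)
$l{\left(J \right)} = - \frac{5}{3} - \frac{J^{2}}{3}$ ($l{\left(J \right)} = - \frac{J J + 5}{3} = - \frac{J^{2} + 5}{3} = - \frac{5 + J^{2}}{3} = - \frac{5}{3} - \frac{J^{2}}{3}$)
$j{\left(p \right)} = 2 + 2 p$ ($j{\left(p \right)} = p - \left(\left(- \frac{5}{3} - \frac{\left(-1\right)^{2}}{3}\right) - p\right) = p - \left(\left(- \frac{5}{3} - \frac{1}{3}\right) - p\right) = p - \left(-2 - p\right) = p + \left(2 + p\right) = 2 + 2 p$)
$-497 + j{\left(K \right)} = -497 + \left(2 + 2 \cdot 25\right) = -497 + \left(2 + 50\right) = -497 + 52 = -445$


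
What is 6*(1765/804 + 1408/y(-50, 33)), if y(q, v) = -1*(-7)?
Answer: 1144387/938 ≈ 1220.0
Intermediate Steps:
y(q, v) = 7
6*(1765/804 + 1408/y(-50, 33)) = 6*(1765/804 + 1408/7) = 6*(1144387/5628) = 1144387/938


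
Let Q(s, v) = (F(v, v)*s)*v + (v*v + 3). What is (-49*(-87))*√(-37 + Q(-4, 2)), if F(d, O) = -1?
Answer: 4263*I*√22 ≈ 19995.0*I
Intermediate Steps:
Q(s, v) = 3 + v² - s*v (Q(s, v) = (-s)*v + (v*v + 3) = -s*v + (v² + 3) = -s*v + (3 + v²) = 3 + v² - s*v)
(-49*(-87))*√(-37 + Q(-4, 2)) = (-49*(-87))*√(-37 + (3 + 2² - 1*(-4)*2)) = 4263*√(-37 + (3 + 4 + 8)) = 4263*√(-37 + 15) = 4263*√(-22) = 4263*(I*√22) = 4263*I*√22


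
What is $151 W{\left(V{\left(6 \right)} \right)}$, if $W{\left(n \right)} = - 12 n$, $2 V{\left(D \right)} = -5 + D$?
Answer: $-906$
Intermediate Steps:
$V{\left(D \right)} = - \frac{5}{2} + \frac{D}{2}$ ($V{\left(D \right)} = \frac{-5 + D}{2} = - \frac{5}{2} + \frac{D}{2}$)
$151 W{\left(V{\left(6 \right)} \right)} = 151 \left(- 12 \left(- \frac{5}{2} + \frac{1}{2} \cdot 6\right)\right) = 151 \left(- 12 \left(- \frac{5}{2} + 3\right)\right) = 151 \left(\left(-12\right) \frac{1}{2}\right) = 151 \left(-6\right) = -906$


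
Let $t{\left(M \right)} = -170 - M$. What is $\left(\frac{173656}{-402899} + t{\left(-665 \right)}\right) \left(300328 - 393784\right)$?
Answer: $- \frac{2660309804592}{57557} \approx -4.622 \cdot 10^{7}$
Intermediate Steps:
$\left(\frac{173656}{-402899} + t{\left(-665 \right)}\right) \left(300328 - 393784\right) = \left(\frac{173656}{-402899} - -495\right) \left(300328 - 393784\right) = \left(173656 \left(- \frac{1}{402899}\right) + \left(-170 + 665\right)\right) \left(-93456\right) = \left(- \frac{24808}{57557} + 495\right) \left(-93456\right) = \frac{28465907}{57557} \left(-93456\right) = - \frac{2660309804592}{57557}$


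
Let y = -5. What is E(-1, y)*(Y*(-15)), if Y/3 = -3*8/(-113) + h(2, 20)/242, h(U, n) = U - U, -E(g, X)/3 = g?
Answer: -3240/113 ≈ -28.673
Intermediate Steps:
E(g, X) = -3*g
h(U, n) = 0
Y = 72/113 (Y = 3*(-3*8/(-113) + 0/242) = 3*(-24*(-1/113) + 0*(1/242)) = 3*(24/113 + 0) = 3*(24/113) = 72/113 ≈ 0.63717)
E(-1, y)*(Y*(-15)) = (-3*(-1))*((72/113)*(-15)) = 3*(-1080/113) = -3240/113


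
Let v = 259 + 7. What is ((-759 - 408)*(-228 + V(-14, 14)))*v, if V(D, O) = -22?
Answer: 77605500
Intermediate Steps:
v = 266
((-759 - 408)*(-228 + V(-14, 14)))*v = ((-759 - 408)*(-228 - 22))*266 = -1167*(-250)*266 = 291750*266 = 77605500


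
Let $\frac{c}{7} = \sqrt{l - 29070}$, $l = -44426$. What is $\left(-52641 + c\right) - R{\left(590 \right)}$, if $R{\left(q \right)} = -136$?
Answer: $-52505 + 14 i \sqrt{18374} \approx -52505.0 + 1897.7 i$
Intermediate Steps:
$c = 14 i \sqrt{18374}$ ($c = 7 \sqrt{-44426 - 29070} = 7 \sqrt{-73496} = 7 \cdot 2 i \sqrt{18374} = 14 i \sqrt{18374} \approx 1897.7 i$)
$\left(-52641 + c\right) - R{\left(590 \right)} = \left(-52641 + 14 i \sqrt{18374}\right) - -136 = \left(-52641 + 14 i \sqrt{18374}\right) + 136 = -52505 + 14 i \sqrt{18374}$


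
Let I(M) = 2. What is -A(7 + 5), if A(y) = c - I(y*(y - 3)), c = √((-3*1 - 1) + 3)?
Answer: 2 - I ≈ 2.0 - 1.0*I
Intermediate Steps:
c = I (c = √((-3 - 1) + 3) = √(-4 + 3) = √(-1) = I ≈ 1.0*I)
A(y) = -2 + I (A(y) = I - 1*2 = I - 2 = -2 + I)
-A(7 + 5) = -(-2 + I) = 2 - I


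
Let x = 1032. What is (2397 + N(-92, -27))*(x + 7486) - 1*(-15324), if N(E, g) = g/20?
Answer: 204214707/10 ≈ 2.0421e+7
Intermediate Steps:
N(E, g) = g/20 (N(E, g) = g*(1/20) = g/20)
(2397 + N(-92, -27))*(x + 7486) - 1*(-15324) = (2397 + (1/20)*(-27))*(1032 + 7486) - 1*(-15324) = (2397 - 27/20)*8518 + 15324 = (47913/20)*8518 + 15324 = 204061467/10 + 15324 = 204214707/10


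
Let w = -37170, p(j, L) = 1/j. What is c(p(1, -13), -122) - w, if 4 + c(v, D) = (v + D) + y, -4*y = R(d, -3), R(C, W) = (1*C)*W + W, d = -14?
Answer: 148141/4 ≈ 37035.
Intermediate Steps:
R(C, W) = W + C*W (R(C, W) = C*W + W = W + C*W)
y = -39/4 (y = -(-3)*(1 - 14)/4 = -(-3)*(-13)/4 = -1/4*39 = -39/4 ≈ -9.7500)
c(v, D) = -55/4 + D + v (c(v, D) = -4 + ((v + D) - 39/4) = -4 + ((D + v) - 39/4) = -4 + (-39/4 + D + v) = -55/4 + D + v)
c(p(1, -13), -122) - w = (-55/4 - 122 + 1/1) - 1*(-37170) = (-55/4 - 122 + 1) + 37170 = -539/4 + 37170 = 148141/4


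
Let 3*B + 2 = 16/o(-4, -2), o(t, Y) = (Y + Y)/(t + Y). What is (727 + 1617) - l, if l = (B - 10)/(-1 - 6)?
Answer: 49216/21 ≈ 2343.6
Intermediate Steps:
o(t, Y) = 2*Y/(Y + t) (o(t, Y) = (2*Y)/(Y + t) = 2*Y/(Y + t))
B = 22/3 (B = -2/3 + (16/((2*(-2)/(-2 - 4))))/3 = -2/3 + (16/((2*(-2)/(-6))))/3 = -2/3 + (16/((2*(-2)*(-1/6))))/3 = -2/3 + (16/(2/3))/3 = -2/3 + (16*(3/2))/3 = -2/3 + (1/3)*24 = -2/3 + 8 = 22/3 ≈ 7.3333)
l = 8/21 (l = (22/3 - 10)/(-1 - 6) = -8/3/(-7) = -1/7*(-8/3) = 8/21 ≈ 0.38095)
(727 + 1617) - l = (727 + 1617) - 1*8/21 = 2344 - 8/21 = 49216/21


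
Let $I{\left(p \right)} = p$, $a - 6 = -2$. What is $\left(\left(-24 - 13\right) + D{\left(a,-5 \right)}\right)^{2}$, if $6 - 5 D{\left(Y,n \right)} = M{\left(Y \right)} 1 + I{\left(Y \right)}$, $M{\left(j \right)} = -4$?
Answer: $\frac{32041}{25} \approx 1281.6$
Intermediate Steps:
$a = 4$ ($a = 6 - 2 = 4$)
$D{\left(Y,n \right)} = 2 - \frac{Y}{5}$ ($D{\left(Y,n \right)} = \frac{6}{5} - \frac{\left(-4\right) 1 + Y}{5} = \frac{6}{5} - \frac{-4 + Y}{5} = \frac{6}{5} - \left(- \frac{4}{5} + \frac{Y}{5}\right) = 2 - \frac{Y}{5}$)
$\left(\left(-24 - 13\right) + D{\left(a,-5 \right)}\right)^{2} = \left(\left(-24 - 13\right) + \left(2 - \frac{4}{5}\right)\right)^{2} = \left(-37 + \frac{6}{5}\right)^{2} = \left(- \frac{179}{5}\right)^{2} = \frac{32041}{25}$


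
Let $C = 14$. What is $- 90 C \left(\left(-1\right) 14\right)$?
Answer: $17640$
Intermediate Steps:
$- 90 C \left(\left(-1\right) 14\right) = - 90 \cdot 14 \left(\left(-1\right) 14\right) = - 90 \cdot 14 \left(-14\right) = \left(-90\right) \left(-196\right) = 17640$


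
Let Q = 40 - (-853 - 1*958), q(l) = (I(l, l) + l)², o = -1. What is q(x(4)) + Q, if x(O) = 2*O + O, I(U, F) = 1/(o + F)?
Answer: 241660/121 ≈ 1997.2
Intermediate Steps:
I(U, F) = 1/(-1 + F)
x(O) = 3*O
q(l) = (l + 1/(-1 + l))² (q(l) = (1/(-1 + l) + l)² = (l + 1/(-1 + l))²)
Q = 1851 (Q = 40 - (-853 - 958) = 40 - 1*(-1811) = 40 + 1811 = 1851)
q(x(4)) + Q = (3*4 + 1/(-1 + 3*4))² + 1851 = (12 + 1/(-1 + 12))² + 1851 = (12 + 1/11)² + 1851 = (133/11)² + 1851 = 17689/121 + 1851 = 241660/121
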